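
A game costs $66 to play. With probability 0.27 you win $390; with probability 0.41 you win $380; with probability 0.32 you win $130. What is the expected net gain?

236.7

E[payout] = 390·0.27 + 380·0.41 + 130·0.32
 = 105.3 + 155.8 + 41.6
 = 302.7
Net = 302.7 - 66 = 236.7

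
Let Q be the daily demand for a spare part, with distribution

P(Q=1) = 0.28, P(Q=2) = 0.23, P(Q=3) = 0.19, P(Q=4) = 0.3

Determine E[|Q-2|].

1.07

E[|Q-2|] = Σ |q-2|·P(Q=q)
 = 1·0.28 + 0·0.23 + 1·0.19 + 2·0.3
 = 0.28 + 0 + 0.19 + 0.6
 = 1.07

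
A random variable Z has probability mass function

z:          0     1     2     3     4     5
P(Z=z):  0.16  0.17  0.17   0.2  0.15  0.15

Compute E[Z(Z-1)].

E[Z(Z-1)] = Σ z(z-1)·P(Z=z)
 = 0·0.16 + 0·0.17 + 2·0.17 + 6·0.2 + 12·0.15 + 20·0.15
 = 0 + 0 + 0.34 + 1.2 + 1.8 + 3
 = 6.34

6.34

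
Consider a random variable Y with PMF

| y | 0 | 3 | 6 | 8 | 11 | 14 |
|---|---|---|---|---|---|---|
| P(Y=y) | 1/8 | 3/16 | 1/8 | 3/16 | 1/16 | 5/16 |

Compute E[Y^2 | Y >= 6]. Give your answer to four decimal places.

124.0909

P(Y >= 6) = 1/8 + 3/16 + 1/16 + 5/16 = 11/16.
E[Y^2 | Y >= 6] = [36·1/8 + 64·3/16 + 121·1/16 + 196·5/16] / (11/16)
 = 1365/16 / (11/16)
 = 1365/11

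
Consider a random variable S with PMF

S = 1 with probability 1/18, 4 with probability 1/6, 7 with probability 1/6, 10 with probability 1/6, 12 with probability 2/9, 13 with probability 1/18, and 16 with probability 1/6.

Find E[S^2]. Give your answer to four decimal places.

111.6111

E[S^2] = Σ s^2·P(S=s)
 = 1·1/18 + 16·1/6 + 49·1/6 + 100·1/6 + 144·2/9 + 169·1/18 + 256·1/6
 = 1/18 + 8/3 + 49/6 + 50/3 + 32 + 169/18 + 128/3
 = 2009/18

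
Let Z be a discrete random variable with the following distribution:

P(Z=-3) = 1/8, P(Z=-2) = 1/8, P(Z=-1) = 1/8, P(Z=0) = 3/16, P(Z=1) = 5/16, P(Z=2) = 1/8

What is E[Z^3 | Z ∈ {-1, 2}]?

3.5

P(Z ∈ {-1, 2}) = 1/8 + 1/8 = 1/4.
E[Z^3 | Z ∈ {-1, 2}] = [(-1)·1/8 + 8·1/8] / (1/4)
 = 7/8 / (1/4)
 = 7/2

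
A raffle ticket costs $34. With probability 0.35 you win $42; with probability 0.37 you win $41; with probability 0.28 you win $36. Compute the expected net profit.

E[payout] = 42·0.35 + 41·0.37 + 36·0.28
 = 14.7 + 15.17 + 10.08
 = 39.95
Net = 39.95 - 34 = 5.95

5.95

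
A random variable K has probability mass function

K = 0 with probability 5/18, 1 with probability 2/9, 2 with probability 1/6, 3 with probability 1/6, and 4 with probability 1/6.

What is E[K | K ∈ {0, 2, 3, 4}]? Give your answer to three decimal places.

1.929

P(K ∈ {0, 2, 3, 4}) = 5/18 + 1/6 + 1/6 + 1/6 = 7/9.
E[K | K ∈ {0, 2, 3, 4}] = [0·5/18 + 2·1/6 + 3·1/6 + 4·1/6] / (7/9)
 = 3/2 / (7/9)
 = 27/14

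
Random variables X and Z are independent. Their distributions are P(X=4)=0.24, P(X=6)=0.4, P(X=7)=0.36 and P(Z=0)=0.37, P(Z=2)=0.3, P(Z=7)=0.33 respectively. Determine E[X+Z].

E[X+Z] = Σ_x Σ_z (x+z) · P(X=x)P(Z=z)
 = 4·0.0888 + 6·0.072 + 11·0.0792 + 6·0.148 + 8·0.12 + 13·0.132 + 7·0.1332 + 9·0.108 + 14·0.1188
 = 0.3552 + 0.432 + 0.8712 + 0.888 + 0.96 + 1.716 + 0.9324 + 0.972 + 1.6632
 = 8.79

8.79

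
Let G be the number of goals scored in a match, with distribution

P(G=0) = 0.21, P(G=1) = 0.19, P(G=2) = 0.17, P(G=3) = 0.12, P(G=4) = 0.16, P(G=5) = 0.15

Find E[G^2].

E[G^2] = Σ g^2·P(G=g)
 = 0·0.21 + 1·0.19 + 4·0.17 + 9·0.12 + 16·0.16 + 25·0.15
 = 0 + 0.19 + 0.68 + 1.08 + 2.56 + 3.75
 = 8.26

8.26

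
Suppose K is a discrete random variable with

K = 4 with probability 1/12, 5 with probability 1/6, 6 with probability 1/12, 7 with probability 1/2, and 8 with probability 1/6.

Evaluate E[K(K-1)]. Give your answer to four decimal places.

37.1667

E[K(K-1)] = Σ k(k-1)·P(K=k)
 = 12·1/12 + 20·1/6 + 30·1/12 + 42·1/2 + 56·1/6
 = 1 + 10/3 + 5/2 + 21 + 28/3
 = 223/6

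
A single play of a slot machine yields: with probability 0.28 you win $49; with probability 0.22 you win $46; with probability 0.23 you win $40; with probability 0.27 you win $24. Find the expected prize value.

39.52

E[payout] = 49·0.28 + 46·0.22 + 40·0.23 + 24·0.27
 = 13.72 + 10.12 + 9.2 + 6.48
 = 39.52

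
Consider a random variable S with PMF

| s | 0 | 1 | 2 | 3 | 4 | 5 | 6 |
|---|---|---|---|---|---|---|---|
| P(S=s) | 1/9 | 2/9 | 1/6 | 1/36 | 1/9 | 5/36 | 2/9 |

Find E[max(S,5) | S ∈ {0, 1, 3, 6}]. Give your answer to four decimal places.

P(S ∈ {0, 1, 3, 6}) = 1/9 + 2/9 + 1/36 + 2/9 = 7/12.
E[max(S,5) | S ∈ {0, 1, 3, 6}] = [5·1/9 + 5·2/9 + 5·1/36 + 6·2/9] / (7/12)
 = 113/36 / (7/12)
 = 113/21

5.3810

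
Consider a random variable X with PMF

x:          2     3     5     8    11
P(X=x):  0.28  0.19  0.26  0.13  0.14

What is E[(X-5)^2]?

9.49

E[(X-5)^2] = Σ (x-5)^2·P(X=x)
 = 9·0.28 + 4·0.19 + 0·0.26 + 9·0.13 + 36·0.14
 = 2.52 + 0.76 + 0 + 1.17 + 5.04
 = 9.49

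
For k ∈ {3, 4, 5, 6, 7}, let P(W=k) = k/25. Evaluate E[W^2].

31

E[W^2] = Σ w^2·P(W=w)
 = 9·3/25 + 16·4/25 + 25·1/5 + 36·6/25 + 49·7/25
 = 27/25 + 64/25 + 5 + 216/25 + 343/25
 = 31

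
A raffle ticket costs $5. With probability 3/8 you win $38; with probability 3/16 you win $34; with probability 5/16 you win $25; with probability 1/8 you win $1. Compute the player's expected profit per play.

E[payout] = 38·3/8 + 34·3/16 + 25·5/16 + 1·1/8
 = 57/4 + 51/8 + 125/16 + 1/8
 = 457/16
Net = 457/16 - 5 = 377/16

23.5625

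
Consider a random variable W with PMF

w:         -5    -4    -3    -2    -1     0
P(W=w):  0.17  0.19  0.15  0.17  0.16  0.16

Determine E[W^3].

-38.98

E[W^3] = Σ w^3·P(W=w)
 = (-125)·0.17 + (-64)·0.19 + (-27)·0.15 + (-8)·0.17 + (-1)·0.16 + 0·0.16
 = (-21.25) + (-12.16) + (-4.05) + (-1.36) + (-0.16) + 0
 = -38.98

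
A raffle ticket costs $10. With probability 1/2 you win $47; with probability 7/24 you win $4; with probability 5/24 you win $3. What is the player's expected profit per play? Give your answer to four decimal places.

15.2917

E[payout] = 47·1/2 + 4·7/24 + 3·5/24
 = 47/2 + 7/6 + 5/8
 = 607/24
Net = 607/24 - 10 = 367/24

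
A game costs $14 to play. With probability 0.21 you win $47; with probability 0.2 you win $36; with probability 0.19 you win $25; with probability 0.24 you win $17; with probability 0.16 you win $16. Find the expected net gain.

E[payout] = 47·0.21 + 36·0.2 + 25·0.19 + 17·0.24 + 16·0.16
 = 9.87 + 7.2 + 4.75 + 4.08 + 2.56
 = 28.46
Net = 28.46 - 14 = 14.46

14.46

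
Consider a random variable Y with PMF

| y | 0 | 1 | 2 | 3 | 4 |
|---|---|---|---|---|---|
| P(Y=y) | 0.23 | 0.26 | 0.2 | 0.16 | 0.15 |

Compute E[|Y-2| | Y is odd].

P(Y is odd) = 0.26 + 0.16 = 0.42.
E[|Y-2| | Y is odd] = [1·0.26 + 1·0.16] / 0.42
 = 0.42 / 0.42
 = 1

1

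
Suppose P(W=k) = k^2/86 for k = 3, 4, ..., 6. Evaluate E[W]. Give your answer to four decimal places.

E[W] = Σ w·P(W=w)
 = 3·9/86 + 4·8/43 + 5·25/86 + 6·18/43
 = 27/86 + 32/43 + 125/86 + 108/43
 = 216/43

5.0233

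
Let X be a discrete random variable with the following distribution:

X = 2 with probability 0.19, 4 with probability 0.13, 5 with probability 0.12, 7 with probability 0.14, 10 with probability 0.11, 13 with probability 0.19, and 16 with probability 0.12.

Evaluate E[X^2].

86.53

E[X^2] = Σ x^2·P(X=x)
 = 4·0.19 + 16·0.13 + 25·0.12 + 49·0.14 + 100·0.11 + 169·0.19 + 256·0.12
 = 0.76 + 2.08 + 3 + 6.86 + 11 + 32.11 + 30.72
 = 86.53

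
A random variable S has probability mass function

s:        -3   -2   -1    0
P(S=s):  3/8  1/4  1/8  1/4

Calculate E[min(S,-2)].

E[min(S,-2)] = Σ min(s,-2)·P(S=s)
 = (-3)·3/8 + (-2)·1/4 + (-2)·1/8 + (-2)·1/4
 = (-9/8) + (-1/2) + (-1/4) + (-1/2)
 = -19/8

-2.375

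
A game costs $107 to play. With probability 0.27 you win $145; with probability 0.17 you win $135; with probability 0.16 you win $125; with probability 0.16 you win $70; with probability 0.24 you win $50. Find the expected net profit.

E[payout] = 145·0.27 + 135·0.17 + 125·0.16 + 70·0.16 + 50·0.24
 = 39.15 + 22.95 + 20 + 11.2 + 12
 = 105.3
Net = 105.3 - 107 = -1.7

-1.7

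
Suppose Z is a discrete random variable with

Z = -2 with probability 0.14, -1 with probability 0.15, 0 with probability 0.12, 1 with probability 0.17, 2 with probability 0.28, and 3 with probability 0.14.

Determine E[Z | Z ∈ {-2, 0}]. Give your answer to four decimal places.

-1.0769

P(Z ∈ {-2, 0}) = 0.14 + 0.12 = 0.26.
E[Z | Z ∈ {-2, 0}] = [(-2)·0.14 + 0·0.12] / 0.26
 = -0.28 / 0.26
 = -14/13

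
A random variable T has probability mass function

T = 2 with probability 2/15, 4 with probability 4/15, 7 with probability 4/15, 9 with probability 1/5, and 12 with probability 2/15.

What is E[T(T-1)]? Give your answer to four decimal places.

46.6667

E[T(T-1)] = Σ t(t-1)·P(T=t)
 = 2·2/15 + 12·4/15 + 42·4/15 + 72·1/5 + 132·2/15
 = 4/15 + 16/5 + 56/5 + 72/5 + 88/5
 = 140/3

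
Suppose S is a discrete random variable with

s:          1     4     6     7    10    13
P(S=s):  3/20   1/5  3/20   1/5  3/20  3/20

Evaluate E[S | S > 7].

11.5

P(S > 7) = 3/20 + 3/20 = 3/10.
E[S | S > 7] = [10·3/20 + 13·3/20] / (3/10)
 = 69/20 / (3/10)
 = 23/2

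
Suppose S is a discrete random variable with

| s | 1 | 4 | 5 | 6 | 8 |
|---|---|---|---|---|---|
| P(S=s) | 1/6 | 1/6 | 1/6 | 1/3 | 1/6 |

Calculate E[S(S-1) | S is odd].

10

P(S is odd) = 1/6 + 1/6 = 1/3.
E[S(S-1) | S is odd] = [0·1/6 + 20·1/6] / (1/3)
 = 10/3 / (1/3)
 = 10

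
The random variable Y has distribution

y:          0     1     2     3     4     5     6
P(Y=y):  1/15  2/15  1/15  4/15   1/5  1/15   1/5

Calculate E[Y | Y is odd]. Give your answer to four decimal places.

2.7143

P(Y is odd) = 2/15 + 4/15 + 1/15 = 7/15.
E[Y | Y is odd] = [1·2/15 + 3·4/15 + 5·1/15] / (7/15)
 = 19/15 / (7/15)
 = 19/7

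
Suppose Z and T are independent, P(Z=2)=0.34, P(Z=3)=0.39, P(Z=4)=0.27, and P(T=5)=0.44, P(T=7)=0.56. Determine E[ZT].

17.9316

E[ZT] = Σ_z Σ_t zt · P(Z=z)P(T=t)
 = 10·0.1496 + 14·0.1904 + 15·0.1716 + 21·0.2184 + 20·0.1188 + 28·0.1512
 = 1.496 + 2.6656 + 2.574 + 4.5864 + 2.376 + 4.2336
 = 17.9316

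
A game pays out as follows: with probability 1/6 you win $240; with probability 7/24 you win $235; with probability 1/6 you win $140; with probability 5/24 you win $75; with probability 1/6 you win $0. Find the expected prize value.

E[payout] = 240·1/6 + 235·7/24 + 140·1/6 + 75·5/24 + 0·1/6
 = 40 + 1645/24 + 70/3 + 125/8 + 0
 = 295/2

147.5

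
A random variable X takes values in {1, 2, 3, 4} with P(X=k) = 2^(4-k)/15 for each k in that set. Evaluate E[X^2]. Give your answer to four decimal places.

E[X^2] = Σ x^2·P(X=x)
 = 1·8/15 + 4·4/15 + 9·2/15 + 16·1/15
 = 8/15 + 16/15 + 6/5 + 16/15
 = 58/15

3.8667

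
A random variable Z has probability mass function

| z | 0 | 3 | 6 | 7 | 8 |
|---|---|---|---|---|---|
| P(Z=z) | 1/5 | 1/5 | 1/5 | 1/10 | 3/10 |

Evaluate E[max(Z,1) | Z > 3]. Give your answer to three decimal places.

P(Z > 3) = 1/5 + 1/10 + 3/10 = 3/5.
E[max(Z,1) | Z > 3] = [6·1/5 + 7·1/10 + 8·3/10] / (3/5)
 = 43/10 / (3/5)
 = 43/6

7.167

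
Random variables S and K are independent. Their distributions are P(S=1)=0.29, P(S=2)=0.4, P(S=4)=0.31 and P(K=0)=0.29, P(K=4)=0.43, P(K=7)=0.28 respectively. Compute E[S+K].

6.01

E[S+K] = Σ_s Σ_k (s+k) · P(S=s)P(K=k)
 = 1·0.0841 + 5·0.1247 + 8·0.0812 + 2·0.116 + 6·0.172 + 9·0.112 + 4·0.0899 + 8·0.1333 + 11·0.0868
 = 0.0841 + 0.6235 + 0.6496 + 0.232 + 1.032 + 1.008 + 0.3596 + 1.0664 + 0.9548
 = 6.01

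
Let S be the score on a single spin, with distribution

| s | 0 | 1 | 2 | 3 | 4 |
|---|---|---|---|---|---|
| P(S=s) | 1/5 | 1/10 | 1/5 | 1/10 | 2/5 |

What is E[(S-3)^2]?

E[(S-3)^2] = Σ (s-3)^2·P(S=s)
 = 9·1/5 + 4·1/10 + 1·1/5 + 0·1/10 + 1·2/5
 = 9/5 + 2/5 + 1/5 + 0 + 2/5
 = 14/5

2.8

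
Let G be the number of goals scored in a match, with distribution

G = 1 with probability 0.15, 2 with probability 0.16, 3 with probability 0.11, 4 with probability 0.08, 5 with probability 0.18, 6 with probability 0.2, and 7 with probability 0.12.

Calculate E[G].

4.06

E[G] = Σ g·P(G=g)
 = 1·0.15 + 2·0.16 + 3·0.11 + 4·0.08 + 5·0.18 + 6·0.2 + 7·0.12
 = 0.15 + 0.32 + 0.33 + 0.32 + 0.9 + 1.2 + 0.84
 = 4.06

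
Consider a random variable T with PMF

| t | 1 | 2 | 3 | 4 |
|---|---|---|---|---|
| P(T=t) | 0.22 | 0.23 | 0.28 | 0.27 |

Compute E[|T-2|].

1.04

E[|T-2|] = Σ |t-2|·P(T=t)
 = 1·0.22 + 0·0.23 + 1·0.28 + 2·0.27
 = 0.22 + 0 + 0.28 + 0.54
 = 1.04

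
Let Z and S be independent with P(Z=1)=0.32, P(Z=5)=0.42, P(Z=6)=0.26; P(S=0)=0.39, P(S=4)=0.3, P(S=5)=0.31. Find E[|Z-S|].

2.5996

E[|Z-S|] = Σ_z Σ_s |z-s| · P(Z=z)P(S=s)
 = 1·0.1248 + 3·0.096 + 4·0.0992 + 5·0.1638 + 1·0.126 + 0·0.1302 + 6·0.1014 + 2·0.078 + 1·0.0806
 = 0.1248 + 0.288 + 0.3968 + 0.819 + 0.126 + 0 + 0.6084 + 0.156 + 0.0806
 = 2.5996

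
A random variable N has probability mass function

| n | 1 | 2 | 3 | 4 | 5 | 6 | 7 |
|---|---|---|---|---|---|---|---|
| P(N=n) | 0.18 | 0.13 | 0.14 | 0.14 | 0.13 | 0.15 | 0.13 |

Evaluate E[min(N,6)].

3.75

E[min(N,6)] = Σ min(n,6)·P(N=n)
 = 1·0.18 + 2·0.13 + 3·0.14 + 4·0.14 + 5·0.13 + 6·0.15 + 6·0.13
 = 0.18 + 0.26 + 0.42 + 0.56 + 0.65 + 0.9 + 0.78
 = 3.75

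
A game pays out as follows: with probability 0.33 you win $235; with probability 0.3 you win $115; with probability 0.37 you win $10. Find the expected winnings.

E[payout] = 235·0.33 + 115·0.3 + 10·0.37
 = 77.55 + 34.5 + 3.7
 = 115.75

115.75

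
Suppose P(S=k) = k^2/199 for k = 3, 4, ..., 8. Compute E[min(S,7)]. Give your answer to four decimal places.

6.1457

E[min(S,7)] = Σ min(s,7)·P(S=s)
 = 3·9/199 + 4·16/199 + 5·25/199 + 6·36/199 + 7·49/199 + 7·64/199
 = 27/199 + 64/199 + 125/199 + 216/199 + 343/199 + 448/199
 = 1223/199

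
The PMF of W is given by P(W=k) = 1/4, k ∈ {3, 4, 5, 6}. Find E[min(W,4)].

3.75

E[min(W,4)] = Σ min(w,4)·P(W=w)
 = 3·1/4 + 4·1/4 + 4·1/4 + 4·1/4
 = 3/4 + 1 + 1 + 1
 = 15/4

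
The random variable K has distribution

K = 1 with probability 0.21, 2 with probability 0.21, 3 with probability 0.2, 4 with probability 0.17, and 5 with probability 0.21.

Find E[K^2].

E[K^2] = Σ k^2·P(K=k)
 = 1·0.21 + 4·0.21 + 9·0.2 + 16·0.17 + 25·0.21
 = 0.21 + 0.84 + 1.8 + 2.72 + 5.25
 = 10.82

10.82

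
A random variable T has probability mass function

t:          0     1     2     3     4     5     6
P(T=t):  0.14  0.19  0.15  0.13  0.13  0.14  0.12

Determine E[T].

2.82

E[T] = Σ t·P(T=t)
 = 0·0.14 + 1·0.19 + 2·0.15 + 3·0.13 + 4·0.13 + 5·0.14 + 6·0.12
 = 0 + 0.19 + 0.3 + 0.39 + 0.52 + 0.7 + 0.72
 = 2.82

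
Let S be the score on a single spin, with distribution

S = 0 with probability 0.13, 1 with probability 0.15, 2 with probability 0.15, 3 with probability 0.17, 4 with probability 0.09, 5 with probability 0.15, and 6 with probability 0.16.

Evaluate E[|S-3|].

E[|S-3|] = Σ |s-3|·P(S=s)
 = 3·0.13 + 2·0.15 + 1·0.15 + 0·0.17 + 1·0.09 + 2·0.15 + 3·0.16
 = 0.39 + 0.3 + 0.15 + 0 + 0.09 + 0.3 + 0.48
 = 1.71

1.71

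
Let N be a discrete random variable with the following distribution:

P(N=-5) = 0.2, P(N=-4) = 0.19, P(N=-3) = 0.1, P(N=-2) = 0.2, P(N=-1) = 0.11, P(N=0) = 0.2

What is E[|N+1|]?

E[|N+1|] = Σ |n+1|·P(N=n)
 = 4·0.2 + 3·0.19 + 2·0.1 + 1·0.2 + 0·0.11 + 1·0.2
 = 0.8 + 0.57 + 0.2 + 0.2 + 0 + 0.2
 = 1.97

1.97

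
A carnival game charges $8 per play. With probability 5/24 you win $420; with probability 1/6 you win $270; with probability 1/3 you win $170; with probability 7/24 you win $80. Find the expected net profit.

204.5

E[payout] = 420·5/24 + 270·1/6 + 170·1/3 + 80·7/24
 = 175/2 + 45 + 170/3 + 70/3
 = 425/2
Net = 425/2 - 8 = 409/2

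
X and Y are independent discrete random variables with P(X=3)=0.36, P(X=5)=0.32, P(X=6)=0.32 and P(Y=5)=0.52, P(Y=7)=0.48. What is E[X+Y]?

E[X+Y] = Σ_x Σ_y (x+y) · P(X=x)P(Y=y)
 = 8·0.1872 + 10·0.1728 + 10·0.1664 + 12·0.1536 + 11·0.1664 + 13·0.1536
 = 1.4976 + 1.728 + 1.664 + 1.8432 + 1.8304 + 1.9968
 = 10.56

10.56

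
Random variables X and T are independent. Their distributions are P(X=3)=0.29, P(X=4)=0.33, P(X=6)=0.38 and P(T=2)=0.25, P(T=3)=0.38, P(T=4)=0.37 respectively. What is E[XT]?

13.9464

E[XT] = Σ_x Σ_t xt · P(X=x)P(T=t)
 = 6·0.0725 + 9·0.1102 + 12·0.1073 + 8·0.0825 + 12·0.1254 + 16·0.1221 + 12·0.095 + 18·0.1444 + 24·0.1406
 = 0.435 + 0.9918 + 1.2876 + 0.66 + 1.5048 + 1.9536 + 1.14 + 2.5992 + 3.3744
 = 13.9464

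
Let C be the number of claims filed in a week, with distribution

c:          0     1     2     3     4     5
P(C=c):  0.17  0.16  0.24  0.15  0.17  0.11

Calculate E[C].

2.32

E[C] = Σ c·P(C=c)
 = 0·0.17 + 1·0.16 + 2·0.24 + 3·0.15 + 4·0.17 + 5·0.11
 = 0 + 0.16 + 0.48 + 0.45 + 0.68 + 0.55
 = 2.32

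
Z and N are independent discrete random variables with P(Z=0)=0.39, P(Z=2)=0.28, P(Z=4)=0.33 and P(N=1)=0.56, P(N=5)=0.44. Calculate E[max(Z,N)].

E[max(Z,N)] = Σ_z Σ_n max(z,n) · P(Z=z)P(N=n)
 = 1·0.2184 + 5·0.1716 + 2·0.1568 + 5·0.1232 + 4·0.1848 + 5·0.1452
 = 0.2184 + 0.858 + 0.3136 + 0.616 + 0.7392 + 0.726
 = 3.4712

3.4712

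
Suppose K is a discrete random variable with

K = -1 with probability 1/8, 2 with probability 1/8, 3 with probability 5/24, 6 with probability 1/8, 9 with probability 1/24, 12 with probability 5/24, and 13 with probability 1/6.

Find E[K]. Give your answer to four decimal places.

6.5417

E[K] = Σ k·P(K=k)
 = (-1)·1/8 + 2·1/8 + 3·5/24 + 6·1/8 + 9·1/24 + 12·5/24 + 13·1/6
 = (-1/8) + 1/4 + 5/8 + 3/4 + 3/8 + 5/2 + 13/6
 = 157/24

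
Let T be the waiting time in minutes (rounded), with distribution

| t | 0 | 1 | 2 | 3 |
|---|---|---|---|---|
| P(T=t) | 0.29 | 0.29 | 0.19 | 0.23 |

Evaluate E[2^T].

3.47

E[2^T] = Σ 2^t·P(T=t)
 = 1·0.29 + 2·0.29 + 4·0.19 + 8·0.23
 = 0.29 + 0.58 + 0.76 + 1.84
 = 3.47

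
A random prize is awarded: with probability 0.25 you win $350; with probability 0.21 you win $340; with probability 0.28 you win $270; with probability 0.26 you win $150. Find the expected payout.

273.5

E[payout] = 350·0.25 + 340·0.21 + 270·0.28 + 150·0.26
 = 87.5 + 71.4 + 75.6 + 39
 = 273.5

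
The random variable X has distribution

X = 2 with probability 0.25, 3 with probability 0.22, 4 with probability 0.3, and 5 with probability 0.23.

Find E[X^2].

E[X^2] = Σ x^2·P(X=x)
 = 4·0.25 + 9·0.22 + 16·0.3 + 25·0.23
 = 1 + 1.98 + 4.8 + 5.75
 = 13.53

13.53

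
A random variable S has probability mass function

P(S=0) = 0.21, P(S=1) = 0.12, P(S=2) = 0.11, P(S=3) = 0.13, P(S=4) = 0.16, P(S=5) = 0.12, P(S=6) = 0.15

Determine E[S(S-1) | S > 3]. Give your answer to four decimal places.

P(S > 3) = 0.16 + 0.12 + 0.15 = 0.43.
E[S(S-1) | S > 3] = [12·0.16 + 20·0.12 + 30·0.15] / 0.43
 = 8.82 / 0.43
 = 882/43

20.5116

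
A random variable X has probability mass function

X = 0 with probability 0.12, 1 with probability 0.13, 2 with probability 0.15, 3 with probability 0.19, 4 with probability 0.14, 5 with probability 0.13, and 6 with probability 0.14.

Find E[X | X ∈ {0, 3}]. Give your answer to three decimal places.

P(X ∈ {0, 3}) = 0.12 + 0.19 = 0.31.
E[X | X ∈ {0, 3}] = [0·0.12 + 3·0.19] / 0.31
 = 0.57 / 0.31
 = 57/31

1.839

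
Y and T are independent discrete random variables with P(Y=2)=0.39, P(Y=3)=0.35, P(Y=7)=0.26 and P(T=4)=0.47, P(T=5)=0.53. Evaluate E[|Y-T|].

2.1644

E[|Y-T|] = Σ_y Σ_t |y-t| · P(Y=y)P(T=t)
 = 2·0.1833 + 3·0.2067 + 1·0.1645 + 2·0.1855 + 3·0.1222 + 2·0.1378
 = 0.3666 + 0.6201 + 0.1645 + 0.371 + 0.3666 + 0.2756
 = 2.1644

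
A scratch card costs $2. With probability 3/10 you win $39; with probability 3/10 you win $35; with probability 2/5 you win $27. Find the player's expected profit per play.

E[payout] = 39·3/10 + 35·3/10 + 27·2/5
 = 117/10 + 21/2 + 54/5
 = 33
Net = 33 - 2 = 31

31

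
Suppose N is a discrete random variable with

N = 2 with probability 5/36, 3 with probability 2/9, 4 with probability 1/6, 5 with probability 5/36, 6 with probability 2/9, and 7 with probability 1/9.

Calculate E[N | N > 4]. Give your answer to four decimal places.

5.9412

P(N > 4) = 5/36 + 2/9 + 1/9 = 17/36.
E[N | N > 4] = [5·5/36 + 6·2/9 + 7·1/9] / (17/36)
 = 101/36 / (17/36)
 = 101/17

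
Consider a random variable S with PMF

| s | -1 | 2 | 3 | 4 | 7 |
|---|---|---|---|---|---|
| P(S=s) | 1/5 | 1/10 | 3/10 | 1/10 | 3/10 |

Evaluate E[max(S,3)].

E[max(S,3)] = Σ max(s,3)·P(S=s)
 = 3·1/5 + 3·1/10 + 3·3/10 + 4·1/10 + 7·3/10
 = 3/5 + 3/10 + 9/10 + 2/5 + 21/10
 = 43/10

4.3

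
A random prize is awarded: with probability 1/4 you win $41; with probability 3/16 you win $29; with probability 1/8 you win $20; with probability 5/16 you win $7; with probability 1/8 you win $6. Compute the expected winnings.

E[payout] = 41·1/4 + 29·3/16 + 20·1/8 + 7·5/16 + 6·1/8
 = 41/4 + 87/16 + 5/2 + 35/16 + 3/4
 = 169/8

21.125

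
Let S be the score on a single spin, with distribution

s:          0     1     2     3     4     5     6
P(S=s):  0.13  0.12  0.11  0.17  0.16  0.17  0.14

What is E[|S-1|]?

E[|S-1|] = Σ |s-1|·P(S=s)
 = 1·0.13 + 0·0.12 + 1·0.11 + 2·0.17 + 3·0.16 + 4·0.17 + 5·0.14
 = 0.13 + 0 + 0.11 + 0.34 + 0.48 + 0.68 + 0.7
 = 2.44

2.44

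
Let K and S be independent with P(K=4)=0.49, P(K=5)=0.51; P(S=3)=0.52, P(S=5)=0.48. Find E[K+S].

8.47

E[K+S] = Σ_k Σ_s (k+s) · P(K=k)P(S=s)
 = 7·0.2548 + 9·0.2352 + 8·0.2652 + 10·0.2448
 = 1.7836 + 2.1168 + 2.1216 + 2.448
 = 8.47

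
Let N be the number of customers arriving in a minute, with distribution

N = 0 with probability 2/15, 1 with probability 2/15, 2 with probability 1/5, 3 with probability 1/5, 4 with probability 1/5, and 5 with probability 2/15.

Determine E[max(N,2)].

E[max(N,2)] = Σ max(n,2)·P(N=n)
 = 2·2/15 + 2·2/15 + 2·1/5 + 3·1/5 + 4·1/5 + 5·2/15
 = 4/15 + 4/15 + 2/5 + 3/5 + 4/5 + 2/3
 = 3

3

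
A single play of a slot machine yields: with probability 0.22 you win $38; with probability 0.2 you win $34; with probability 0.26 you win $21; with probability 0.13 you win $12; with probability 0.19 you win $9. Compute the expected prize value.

E[payout] = 38·0.22 + 34·0.2 + 21·0.26 + 12·0.13 + 9·0.19
 = 8.36 + 6.8 + 5.46 + 1.56 + 1.71
 = 23.89

23.89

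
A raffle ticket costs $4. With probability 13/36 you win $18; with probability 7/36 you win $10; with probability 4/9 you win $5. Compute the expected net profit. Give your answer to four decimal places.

6.6667

E[payout] = 18·13/36 + 10·7/36 + 5·4/9
 = 13/2 + 35/18 + 20/9
 = 32/3
Net = 32/3 - 4 = 20/3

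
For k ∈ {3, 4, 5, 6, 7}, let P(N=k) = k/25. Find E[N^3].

E[N^3] = Σ n^3·P(N=n)
 = 27·3/25 + 64·4/25 + 125·1/5 + 216·6/25 + 343·7/25
 = 81/25 + 256/25 + 25 + 1296/25 + 2401/25
 = 4659/25

186.36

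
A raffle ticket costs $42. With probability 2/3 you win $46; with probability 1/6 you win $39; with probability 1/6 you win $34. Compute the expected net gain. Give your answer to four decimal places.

E[payout] = 46·2/3 + 39·1/6 + 34·1/6
 = 92/3 + 13/2 + 17/3
 = 257/6
Net = 257/6 - 42 = 5/6

0.8333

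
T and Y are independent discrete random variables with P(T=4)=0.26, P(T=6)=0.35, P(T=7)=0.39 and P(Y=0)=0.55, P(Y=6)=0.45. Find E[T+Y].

E[T+Y] = Σ_t Σ_y (t+y) · P(T=t)P(Y=y)
 = 4·0.143 + 10·0.117 + 6·0.1925 + 12·0.1575 + 7·0.2145 + 13·0.1755
 = 0.572 + 1.17 + 1.155 + 1.89 + 1.5015 + 2.2815
 = 8.57

8.57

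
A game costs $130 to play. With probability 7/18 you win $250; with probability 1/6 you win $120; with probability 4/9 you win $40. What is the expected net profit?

5

E[payout] = 250·7/18 + 120·1/6 + 40·4/9
 = 875/9 + 20 + 160/9
 = 135
Net = 135 - 130 = 5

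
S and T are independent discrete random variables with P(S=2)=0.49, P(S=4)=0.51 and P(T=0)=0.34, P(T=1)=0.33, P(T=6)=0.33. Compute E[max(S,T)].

4.0034

E[max(S,T)] = Σ_s Σ_t max(s,t) · P(S=s)P(T=t)
 = 2·0.1666 + 2·0.1617 + 6·0.1617 + 4·0.1734 + 4·0.1683 + 6·0.1683
 = 0.3332 + 0.3234 + 0.9702 + 0.6936 + 0.6732 + 1.0098
 = 4.0034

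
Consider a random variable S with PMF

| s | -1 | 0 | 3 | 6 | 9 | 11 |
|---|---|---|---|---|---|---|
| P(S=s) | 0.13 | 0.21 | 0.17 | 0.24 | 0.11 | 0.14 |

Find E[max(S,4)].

E[max(S,4)] = Σ max(s,4)·P(S=s)
 = 4·0.13 + 4·0.21 + 4·0.17 + 6·0.24 + 9·0.11 + 11·0.14
 = 0.52 + 0.84 + 0.68 + 1.44 + 0.99 + 1.54
 = 6.01

6.01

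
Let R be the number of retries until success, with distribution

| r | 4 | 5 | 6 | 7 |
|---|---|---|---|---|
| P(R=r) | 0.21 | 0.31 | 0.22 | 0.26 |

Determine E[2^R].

60.64

E[2^R] = Σ 2^r·P(R=r)
 = 16·0.21 + 32·0.31 + 64·0.22 + 128·0.26
 = 3.36 + 9.92 + 14.08 + 33.28
 = 60.64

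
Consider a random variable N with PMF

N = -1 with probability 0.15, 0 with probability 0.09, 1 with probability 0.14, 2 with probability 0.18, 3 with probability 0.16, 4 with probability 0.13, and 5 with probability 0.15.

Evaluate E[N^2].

8.28

E[N^2] = Σ n^2·P(N=n)
 = 1·0.15 + 0·0.09 + 1·0.14 + 4·0.18 + 9·0.16 + 16·0.13 + 25·0.15
 = 0.15 + 0 + 0.14 + 0.72 + 1.44 + 2.08 + 3.75
 = 8.28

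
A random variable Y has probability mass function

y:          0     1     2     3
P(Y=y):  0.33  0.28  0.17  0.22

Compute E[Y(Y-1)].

1.66

E[Y(Y-1)] = Σ y(y-1)·P(Y=y)
 = 0·0.33 + 0·0.28 + 2·0.17 + 6·0.22
 = 0 + 0 + 0.34 + 1.32
 = 1.66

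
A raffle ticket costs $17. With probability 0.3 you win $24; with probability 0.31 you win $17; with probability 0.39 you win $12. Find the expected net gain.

0.15

E[payout] = 24·0.3 + 17·0.31 + 12·0.39
 = 7.2 + 5.27 + 4.68
 = 17.15
Net = 17.15 - 17 = 0.15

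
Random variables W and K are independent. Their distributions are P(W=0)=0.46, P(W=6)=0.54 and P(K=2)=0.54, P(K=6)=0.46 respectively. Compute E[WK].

E[WK] = Σ_w Σ_k wk · P(W=w)P(K=k)
 = 0·0.2484 + 0·0.2116 + 12·0.2916 + 36·0.2484
 = 0 + 0 + 3.4992 + 8.9424
 = 12.4416

12.4416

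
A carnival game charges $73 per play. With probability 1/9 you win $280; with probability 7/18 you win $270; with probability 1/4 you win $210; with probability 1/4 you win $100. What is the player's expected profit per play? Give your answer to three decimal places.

140.611

E[payout] = 280·1/9 + 270·7/18 + 210·1/4 + 100·1/4
 = 280/9 + 105 + 105/2 + 25
 = 3845/18
Net = 3845/18 - 73 = 2531/18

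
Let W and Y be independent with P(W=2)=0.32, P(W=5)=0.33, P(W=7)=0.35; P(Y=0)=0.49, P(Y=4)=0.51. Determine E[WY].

E[WY] = Σ_w Σ_y wy · P(W=w)P(Y=y)
 = 0·0.1568 + 8·0.1632 + 0·0.1617 + 20·0.1683 + 0·0.1715 + 28·0.1785
 = 0 + 1.3056 + 0 + 3.366 + 0 + 4.998
 = 9.6696

9.6696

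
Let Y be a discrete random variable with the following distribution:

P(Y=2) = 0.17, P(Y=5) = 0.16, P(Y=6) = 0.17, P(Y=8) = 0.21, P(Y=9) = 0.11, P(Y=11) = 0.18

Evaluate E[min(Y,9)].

6.45

E[min(Y,9)] = Σ min(y,9)·P(Y=y)
 = 2·0.17 + 5·0.16 + 6·0.17 + 8·0.21 + 9·0.11 + 9·0.18
 = 0.34 + 0.8 + 1.02 + 1.68 + 0.99 + 1.62
 = 6.45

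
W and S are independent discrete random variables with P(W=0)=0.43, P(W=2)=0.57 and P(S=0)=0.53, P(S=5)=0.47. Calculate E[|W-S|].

E[|W-S|] = Σ_w Σ_s |w-s| · P(W=w)P(S=s)
 = 0·0.2279 + 5·0.2021 + 2·0.3021 + 3·0.2679
 = 0 + 1.0105 + 0.6042 + 0.8037
 = 2.4184

2.4184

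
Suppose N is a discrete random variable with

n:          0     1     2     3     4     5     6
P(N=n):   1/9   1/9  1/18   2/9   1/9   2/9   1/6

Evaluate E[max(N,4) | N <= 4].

4

P(N <= 4) = 1/9 + 1/9 + 1/18 + 2/9 + 1/9 = 11/18.
E[max(N,4) | N <= 4] = [4·1/9 + 4·1/9 + 4·1/18 + 4·2/9 + 4·1/9] / (11/18)
 = 22/9 / (11/18)
 = 4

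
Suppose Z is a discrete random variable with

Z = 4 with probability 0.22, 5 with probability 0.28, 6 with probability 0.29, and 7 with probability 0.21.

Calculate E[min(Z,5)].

E[min(Z,5)] = Σ min(z,5)·P(Z=z)
 = 4·0.22 + 5·0.28 + 5·0.29 + 5·0.21
 = 0.88 + 1.4 + 1.45 + 1.05
 = 4.78

4.78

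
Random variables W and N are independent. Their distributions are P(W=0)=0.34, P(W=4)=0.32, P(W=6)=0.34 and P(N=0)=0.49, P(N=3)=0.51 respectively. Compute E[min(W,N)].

1.0098

E[min(W,N)] = Σ_w Σ_n min(w,n) · P(W=w)P(N=n)
 = 0·0.1666 + 0·0.1734 + 0·0.1568 + 3·0.1632 + 0·0.1666 + 3·0.1734
 = 0 + 0 + 0 + 0.4896 + 0 + 0.5202
 = 1.0098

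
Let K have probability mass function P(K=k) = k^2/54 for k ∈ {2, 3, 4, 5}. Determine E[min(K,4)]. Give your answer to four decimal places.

3.6852

E[min(K,4)] = Σ min(k,4)·P(K=k)
 = 2·2/27 + 3·1/6 + 4·8/27 + 4·25/54
 = 4/27 + 1/2 + 32/27 + 50/27
 = 199/54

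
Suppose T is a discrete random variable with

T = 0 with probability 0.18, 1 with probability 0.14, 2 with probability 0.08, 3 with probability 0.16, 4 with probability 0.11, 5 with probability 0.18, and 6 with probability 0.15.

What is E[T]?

3.02

E[T] = Σ t·P(T=t)
 = 0·0.18 + 1·0.14 + 2·0.08 + 3·0.16 + 4·0.11 + 5·0.18 + 6·0.15
 = 0 + 0.14 + 0.16 + 0.48 + 0.44 + 0.9 + 0.9
 = 3.02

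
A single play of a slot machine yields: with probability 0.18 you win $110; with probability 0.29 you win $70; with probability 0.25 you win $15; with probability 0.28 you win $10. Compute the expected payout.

46.65

E[payout] = 110·0.18 + 70·0.29 + 15·0.25 + 10·0.28
 = 19.8 + 20.3 + 3.75 + 2.8
 = 46.65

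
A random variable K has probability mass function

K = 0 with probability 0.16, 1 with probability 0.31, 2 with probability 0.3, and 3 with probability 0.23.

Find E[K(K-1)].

E[K(K-1)] = Σ k(k-1)·P(K=k)
 = 0·0.16 + 0·0.31 + 2·0.3 + 6·0.23
 = 0 + 0 + 0.6 + 1.38
 = 1.98

1.98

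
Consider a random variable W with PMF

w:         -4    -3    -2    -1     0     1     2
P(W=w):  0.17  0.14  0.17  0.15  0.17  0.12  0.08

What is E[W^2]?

5.25

E[W^2] = Σ w^2·P(W=w)
 = 16·0.17 + 9·0.14 + 4·0.17 + 1·0.15 + 0·0.17 + 1·0.12 + 4·0.08
 = 2.72 + 1.26 + 0.68 + 0.15 + 0 + 0.12 + 0.32
 = 5.25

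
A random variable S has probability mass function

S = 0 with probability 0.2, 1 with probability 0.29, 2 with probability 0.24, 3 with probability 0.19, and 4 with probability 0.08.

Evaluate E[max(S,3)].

E[max(S,3)] = Σ max(s,3)·P(S=s)
 = 3·0.2 + 3·0.29 + 3·0.24 + 3·0.19 + 4·0.08
 = 0.6 + 0.87 + 0.72 + 0.57 + 0.32
 = 3.08

3.08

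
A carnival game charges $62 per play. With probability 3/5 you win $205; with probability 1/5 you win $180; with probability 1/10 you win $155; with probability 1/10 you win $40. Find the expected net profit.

E[payout] = 205·3/5 + 180·1/5 + 155·1/10 + 40·1/10
 = 123 + 36 + 31/2 + 4
 = 357/2
Net = 357/2 - 62 = 233/2

116.5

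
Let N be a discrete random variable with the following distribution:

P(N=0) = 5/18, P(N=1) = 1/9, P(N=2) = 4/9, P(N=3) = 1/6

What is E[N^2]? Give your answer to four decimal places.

E[N^2] = Σ n^2·P(N=n)
 = 0·5/18 + 1·1/9 + 4·4/9 + 9·1/6
 = 0 + 1/9 + 16/9 + 3/2
 = 61/18

3.3889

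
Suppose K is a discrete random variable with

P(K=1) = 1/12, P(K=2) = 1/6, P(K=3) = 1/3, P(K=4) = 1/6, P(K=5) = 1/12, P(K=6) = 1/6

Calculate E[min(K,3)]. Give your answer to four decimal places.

2.6667

E[min(K,3)] = Σ min(k,3)·P(K=k)
 = 1·1/12 + 2·1/6 + 3·1/3 + 3·1/6 + 3·1/12 + 3·1/6
 = 1/12 + 1/3 + 1 + 1/2 + 1/4 + 1/2
 = 8/3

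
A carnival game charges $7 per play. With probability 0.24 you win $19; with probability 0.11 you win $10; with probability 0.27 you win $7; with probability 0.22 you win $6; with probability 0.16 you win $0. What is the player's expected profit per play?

1.87

E[payout] = 19·0.24 + 10·0.11 + 7·0.27 + 6·0.22 + 0·0.16
 = 4.56 + 1.1 + 1.89 + 1.32 + 0
 = 8.87
Net = 8.87 - 7 = 1.87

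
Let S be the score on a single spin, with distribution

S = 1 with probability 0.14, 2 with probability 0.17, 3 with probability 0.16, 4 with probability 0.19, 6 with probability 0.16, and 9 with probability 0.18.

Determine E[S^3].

183.76

E[S^3] = Σ s^3·P(S=s)
 = 1·0.14 + 8·0.17 + 27·0.16 + 64·0.19 + 216·0.16 + 729·0.18
 = 0.14 + 1.36 + 4.32 + 12.16 + 34.56 + 131.22
 = 183.76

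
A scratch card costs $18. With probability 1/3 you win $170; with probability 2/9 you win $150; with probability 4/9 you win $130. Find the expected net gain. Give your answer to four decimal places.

E[payout] = 170·1/3 + 150·2/9 + 130·4/9
 = 170/3 + 100/3 + 520/9
 = 1330/9
Net = 1330/9 - 18 = 1168/9

129.7778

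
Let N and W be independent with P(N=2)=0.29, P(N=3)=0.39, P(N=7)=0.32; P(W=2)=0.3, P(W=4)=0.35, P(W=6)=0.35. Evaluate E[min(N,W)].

E[min(N,W)] = Σ_n Σ_w min(n,w) · P(N=n)P(W=w)
 = 2·0.087 + 2·0.1015 + 2·0.1015 + 2·0.117 + 3·0.1365 + 3·0.1365 + 2·0.096 + 4·0.112 + 6·0.112
 = 0.174 + 0.203 + 0.203 + 0.234 + 0.4095 + 0.4095 + 0.192 + 0.448 + 0.672
 = 2.945

2.945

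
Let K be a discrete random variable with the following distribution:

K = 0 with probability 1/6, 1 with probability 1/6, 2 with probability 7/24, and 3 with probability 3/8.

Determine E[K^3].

12.625

E[K^3] = Σ k^3·P(K=k)
 = 0·1/6 + 1·1/6 + 8·7/24 + 27·3/8
 = 0 + 1/6 + 7/3 + 81/8
 = 101/8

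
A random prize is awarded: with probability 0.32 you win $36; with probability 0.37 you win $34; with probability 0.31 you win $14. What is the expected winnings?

E[payout] = 36·0.32 + 34·0.37 + 14·0.31
 = 11.52 + 12.58 + 4.34
 = 28.44

28.44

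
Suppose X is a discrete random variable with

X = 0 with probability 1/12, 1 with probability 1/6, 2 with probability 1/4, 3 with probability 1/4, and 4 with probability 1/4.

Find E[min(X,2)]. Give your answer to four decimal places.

E[min(X,2)] = Σ min(x,2)·P(X=x)
 = 0·1/12 + 1·1/6 + 2·1/4 + 2·1/4 + 2·1/4
 = 0 + 1/6 + 1/2 + 1/2 + 1/2
 = 5/3

1.6667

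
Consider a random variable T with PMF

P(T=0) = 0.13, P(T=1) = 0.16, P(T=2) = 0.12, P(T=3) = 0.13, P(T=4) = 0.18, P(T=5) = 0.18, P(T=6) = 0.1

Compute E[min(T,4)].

2.63

E[min(T,4)] = Σ min(t,4)·P(T=t)
 = 0·0.13 + 1·0.16 + 2·0.12 + 3·0.13 + 4·0.18 + 4·0.18 + 4·0.1
 = 0 + 0.16 + 0.24 + 0.39 + 0.72 + 0.72 + 0.4
 = 2.63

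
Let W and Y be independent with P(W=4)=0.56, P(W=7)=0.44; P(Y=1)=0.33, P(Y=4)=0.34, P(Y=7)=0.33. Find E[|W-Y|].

E[|W-Y|] = Σ_w Σ_y |w-y| · P(W=w)P(Y=y)
 = 3·0.1848 + 0·0.1904 + 3·0.1848 + 6·0.1452 + 3·0.1496 + 0·0.1452
 = 0.5544 + 0 + 0.5544 + 0.8712 + 0.4488 + 0
 = 2.4288

2.4288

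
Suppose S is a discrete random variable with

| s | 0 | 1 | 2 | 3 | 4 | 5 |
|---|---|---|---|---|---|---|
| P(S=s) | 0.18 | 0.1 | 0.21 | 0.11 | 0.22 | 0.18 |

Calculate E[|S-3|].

E[|S-3|] = Σ |s-3|·P(S=s)
 = 3·0.18 + 2·0.1 + 1·0.21 + 0·0.11 + 1·0.22 + 2·0.18
 = 0.54 + 0.2 + 0.21 + 0 + 0.22 + 0.36
 = 1.53

1.53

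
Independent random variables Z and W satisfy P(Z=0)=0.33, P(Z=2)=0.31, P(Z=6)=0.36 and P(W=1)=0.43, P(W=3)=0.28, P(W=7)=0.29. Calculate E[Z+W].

E[Z+W] = Σ_z Σ_w (z+w) · P(Z=z)P(W=w)
 = 1·0.1419 + 3·0.0924 + 7·0.0957 + 3·0.1333 + 5·0.0868 + 9·0.0899 + 7·0.1548 + 9·0.1008 + 13·0.1044
 = 0.1419 + 0.2772 + 0.6699 + 0.3999 + 0.434 + 0.8091 + 1.0836 + 0.9072 + 1.3572
 = 6.08

6.08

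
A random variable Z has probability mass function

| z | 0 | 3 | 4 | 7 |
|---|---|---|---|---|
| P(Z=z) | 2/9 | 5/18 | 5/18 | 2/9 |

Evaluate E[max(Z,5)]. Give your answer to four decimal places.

E[max(Z,5)] = Σ max(z,5)·P(Z=z)
 = 5·2/9 + 5·5/18 + 5·5/18 + 7·2/9
 = 10/9 + 25/18 + 25/18 + 14/9
 = 49/9

5.4444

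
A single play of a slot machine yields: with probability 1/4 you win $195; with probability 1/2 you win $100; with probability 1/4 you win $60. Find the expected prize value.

E[payout] = 195·1/4 + 100·1/2 + 60·1/4
 = 195/4 + 50 + 15
 = 455/4

113.75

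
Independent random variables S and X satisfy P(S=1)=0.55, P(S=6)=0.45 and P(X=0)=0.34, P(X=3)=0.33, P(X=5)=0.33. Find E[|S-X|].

2.788

E[|S-X|] = Σ_s Σ_x |s-x| · P(S=s)P(X=x)
 = 1·0.187 + 2·0.1815 + 4·0.1815 + 6·0.153 + 3·0.1485 + 1·0.1485
 = 0.187 + 0.363 + 0.726 + 0.918 + 0.4455 + 0.1485
 = 2.788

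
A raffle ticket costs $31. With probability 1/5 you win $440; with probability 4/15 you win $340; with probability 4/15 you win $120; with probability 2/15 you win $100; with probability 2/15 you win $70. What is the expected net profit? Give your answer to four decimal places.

202.3333

E[payout] = 440·1/5 + 340·4/15 + 120·4/15 + 100·2/15 + 70·2/15
 = 88 + 272/3 + 32 + 40/3 + 28/3
 = 700/3
Net = 700/3 - 31 = 607/3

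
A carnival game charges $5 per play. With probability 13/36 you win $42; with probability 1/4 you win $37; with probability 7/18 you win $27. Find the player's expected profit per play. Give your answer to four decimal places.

E[payout] = 42·13/36 + 37·1/4 + 27·7/18
 = 91/6 + 37/4 + 21/2
 = 419/12
Net = 419/12 - 5 = 359/12

29.9167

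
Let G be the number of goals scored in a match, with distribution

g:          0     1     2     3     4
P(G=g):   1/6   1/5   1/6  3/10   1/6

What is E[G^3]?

E[G^3] = Σ g^3·P(G=g)
 = 0·1/6 + 1·1/5 + 8·1/6 + 27·3/10 + 64·1/6
 = 0 + 1/5 + 4/3 + 81/10 + 32/3
 = 203/10

20.3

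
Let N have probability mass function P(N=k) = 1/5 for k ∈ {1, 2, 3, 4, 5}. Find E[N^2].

E[N^2] = Σ n^2·P(N=n)
 = 1·1/5 + 4·1/5 + 9·1/5 + 16·1/5 + 25·1/5
 = 1/5 + 4/5 + 9/5 + 16/5 + 5
 = 11

11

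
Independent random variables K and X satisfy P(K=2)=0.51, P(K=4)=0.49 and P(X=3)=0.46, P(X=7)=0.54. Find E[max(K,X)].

5.3854

E[max(K,X)] = Σ_k Σ_x max(k,x) · P(K=k)P(X=x)
 = 3·0.2346 + 7·0.2754 + 4·0.2254 + 7·0.2646
 = 0.7038 + 1.9278 + 0.9016 + 1.8522
 = 5.3854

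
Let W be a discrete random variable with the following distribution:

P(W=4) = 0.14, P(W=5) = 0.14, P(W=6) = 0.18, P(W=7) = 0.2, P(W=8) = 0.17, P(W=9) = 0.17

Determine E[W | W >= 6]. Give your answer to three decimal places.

P(W >= 6) = 0.18 + 0.2 + 0.17 + 0.17 = 0.72.
E[W | W >= 6] = [6·0.18 + 7·0.2 + 8·0.17 + 9·0.17] / 0.72
 = 5.37 / 0.72
 = 179/24

7.458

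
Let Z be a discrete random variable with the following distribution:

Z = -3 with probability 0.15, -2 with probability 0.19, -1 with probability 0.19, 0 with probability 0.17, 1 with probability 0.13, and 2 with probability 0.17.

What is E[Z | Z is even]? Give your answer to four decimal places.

-0.0755

P(Z is even) = 0.19 + 0.17 + 0.17 = 0.53.
E[Z | Z is even] = [(-2)·0.19 + 0·0.17 + 2·0.17] / 0.53
 = -0.04 / 0.53
 = -4/53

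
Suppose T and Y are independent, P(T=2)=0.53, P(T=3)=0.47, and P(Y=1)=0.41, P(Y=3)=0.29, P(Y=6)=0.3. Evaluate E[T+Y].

E[T+Y] = Σ_t Σ_y (t+y) · P(T=t)P(Y=y)
 = 3·0.2173 + 5·0.1537 + 8·0.159 + 4·0.1927 + 6·0.1363 + 9·0.141
 = 0.6519 + 0.7685 + 1.272 + 0.7708 + 0.8178 + 1.269
 = 5.55

5.55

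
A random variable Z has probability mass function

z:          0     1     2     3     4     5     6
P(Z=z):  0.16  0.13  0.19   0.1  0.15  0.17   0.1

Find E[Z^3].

56.8

E[Z^3] = Σ z^3·P(Z=z)
 = 0·0.16 + 1·0.13 + 8·0.19 + 27·0.1 + 64·0.15 + 125·0.17 + 216·0.1
 = 0 + 0.13 + 1.52 + 2.7 + 9.6 + 21.25 + 21.6
 = 56.8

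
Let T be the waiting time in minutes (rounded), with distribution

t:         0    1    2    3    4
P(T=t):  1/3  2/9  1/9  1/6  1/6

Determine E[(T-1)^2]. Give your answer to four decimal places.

2.6111

E[(T-1)^2] = Σ (t-1)^2·P(T=t)
 = 1·1/3 + 0·2/9 + 1·1/9 + 4·1/6 + 9·1/6
 = 1/3 + 0 + 1/9 + 2/3 + 3/2
 = 47/18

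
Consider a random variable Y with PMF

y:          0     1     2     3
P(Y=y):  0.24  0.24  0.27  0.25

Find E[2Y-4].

-0.94

E[2Y-4] = Σ (2y-4)·P(Y=y)
 = (-4)·0.24 + (-2)·0.24 + 0·0.27 + 2·0.25
 = (-0.96) + (-0.48) + 0 + 0.5
 = -0.94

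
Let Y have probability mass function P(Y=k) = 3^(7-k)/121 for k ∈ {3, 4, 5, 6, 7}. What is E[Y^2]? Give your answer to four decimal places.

12.7521

E[Y^2] = Σ y^2·P(Y=y)
 = 9·81/121 + 16·27/121 + 25·9/121 + 36·3/121 + 49·1/121
 = 729/121 + 432/121 + 225/121 + 108/121 + 49/121
 = 1543/121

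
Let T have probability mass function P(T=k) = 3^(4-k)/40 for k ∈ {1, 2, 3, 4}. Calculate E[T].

E[T] = Σ t·P(T=t)
 = 1·27/40 + 2·9/40 + 3·3/40 + 4·1/40
 = 27/40 + 9/20 + 9/40 + 1/10
 = 29/20

1.45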